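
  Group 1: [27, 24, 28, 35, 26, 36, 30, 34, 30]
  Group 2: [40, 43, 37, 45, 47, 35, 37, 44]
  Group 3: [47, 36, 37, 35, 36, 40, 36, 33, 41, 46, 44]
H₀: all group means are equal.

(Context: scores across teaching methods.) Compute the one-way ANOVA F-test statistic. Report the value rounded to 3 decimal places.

test statistic = 15.440

Group means [30.00, 41.00, 39.18], grand mean 36.750
SSB = Σnᵢ(x̄ᵢ−x̄)² = 619.614; SSW = ΣΣ(x−x̄ᵢ)² = 501.636
MSB = 619.614/2 = 309.8068; MSW = 501.636/25 = 20.0655
F = MSB/MSW = 15.4398
df = (2, 25)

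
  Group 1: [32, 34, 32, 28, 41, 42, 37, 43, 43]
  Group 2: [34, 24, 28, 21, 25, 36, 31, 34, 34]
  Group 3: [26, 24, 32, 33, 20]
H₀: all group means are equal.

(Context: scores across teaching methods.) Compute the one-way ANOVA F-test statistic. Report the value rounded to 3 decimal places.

test statistic = 6.451

Group means [36.89, 29.67, 27.00], grand mean 31.913
SSB = Σnᵢ(x̄ᵢ−x̄)² = 388.937; SSW = ΣΣ(x−x̄ᵢ)² = 602.889
MSB = 388.937/2 = 194.4686; MSW = 602.889/20 = 30.1444
F = MSB/MSW = 6.4512
df = (2, 20)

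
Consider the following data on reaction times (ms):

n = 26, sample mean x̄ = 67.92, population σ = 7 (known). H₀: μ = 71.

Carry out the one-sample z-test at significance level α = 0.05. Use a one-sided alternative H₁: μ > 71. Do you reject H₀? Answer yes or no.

SE = σ/√n = 7/√26 = 1.3728
z = (x̄−μ₀)/SE = (67.92−71)/1.3728 = -2.2436
p-value (one-sided, H₁ greater) = 0.98757
At α=0.05: p ≥ α → fail to reject H₀

reject H₀: no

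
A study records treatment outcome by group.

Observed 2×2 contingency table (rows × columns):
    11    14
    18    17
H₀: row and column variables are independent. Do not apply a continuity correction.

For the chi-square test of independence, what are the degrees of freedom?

degrees of freedom = 1

df = (r−1)(c−1) = (2−1)·(2−1) = 1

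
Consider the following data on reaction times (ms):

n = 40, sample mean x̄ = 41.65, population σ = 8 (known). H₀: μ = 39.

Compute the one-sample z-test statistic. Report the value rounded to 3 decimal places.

SE = σ/√n = 8/√40 = 1.2649
z = (x̄−μ₀)/SE = (41.65−39)/1.2649 = 2.0950

test statistic = 2.095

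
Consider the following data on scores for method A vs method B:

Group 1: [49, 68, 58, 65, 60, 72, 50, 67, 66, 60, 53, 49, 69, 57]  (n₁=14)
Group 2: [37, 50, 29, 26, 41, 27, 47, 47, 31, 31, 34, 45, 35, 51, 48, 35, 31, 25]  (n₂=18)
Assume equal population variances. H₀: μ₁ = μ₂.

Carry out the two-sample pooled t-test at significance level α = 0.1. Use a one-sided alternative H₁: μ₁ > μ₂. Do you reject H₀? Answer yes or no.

reject H₀: yes

x̄₁=60.214, s₁=7.856, n₁=14
x̄₂=37.222, s₂=8.809, n₂=18
s_p² = [13·7.856² + 17·8.809²]/30 = 70.7156
SE = √(s_p²·(1/14+1/18)) = 2.9966
t = (60.214−37.222)/2.9966 = 7.6727
df = 30
p-value (one-sided, H₁ greater) = 0.00000
At α=0.1: p < α → reject H₀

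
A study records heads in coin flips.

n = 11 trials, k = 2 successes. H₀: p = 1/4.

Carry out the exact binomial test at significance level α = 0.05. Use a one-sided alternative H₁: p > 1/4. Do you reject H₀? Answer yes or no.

Exact binomial: n=11, k=2, p₀=1/4=0.2500
P(X≥2) from Σ C(n,i)·p₀^i·(1−p₀)^(n−i)
p-value (one-sided, H₁ greater) = 0.80290
At α=0.05: p ≥ α → fail to reject H₀

reject H₀: no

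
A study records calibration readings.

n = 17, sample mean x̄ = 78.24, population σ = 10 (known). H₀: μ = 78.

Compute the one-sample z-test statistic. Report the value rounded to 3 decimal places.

SE = σ/√n = 10/√17 = 2.4254
z = (x̄−μ₀)/SE = (78.24−78)/2.4254 = 0.0990

test statistic = 0.099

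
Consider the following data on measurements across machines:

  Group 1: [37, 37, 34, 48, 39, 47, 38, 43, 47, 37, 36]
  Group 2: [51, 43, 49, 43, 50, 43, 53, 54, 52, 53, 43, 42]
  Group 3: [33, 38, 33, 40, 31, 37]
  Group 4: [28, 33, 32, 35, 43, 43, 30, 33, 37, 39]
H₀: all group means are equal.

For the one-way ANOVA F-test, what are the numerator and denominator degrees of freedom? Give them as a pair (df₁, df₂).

k = 4 groups, N = 39 total
df = (k−1, N−k) = (4−1, 39−4) = (3, 35)

degrees of freedom = [3, 35]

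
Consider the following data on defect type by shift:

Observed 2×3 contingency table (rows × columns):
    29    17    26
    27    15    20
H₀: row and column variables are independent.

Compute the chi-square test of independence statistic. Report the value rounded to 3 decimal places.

test statistic = 0.234

Row totals [72, 62], col totals [56, 32, 46], n=134
χ² = (29−30.09)²/30.09 + (17−17.19)²/17.19 + (26−24.72)²/24.72 + (27−25.91)²/25.91 + (15−14.81)²/14.81 + (20−21.28)²/21.28 = 0.2341
df = 2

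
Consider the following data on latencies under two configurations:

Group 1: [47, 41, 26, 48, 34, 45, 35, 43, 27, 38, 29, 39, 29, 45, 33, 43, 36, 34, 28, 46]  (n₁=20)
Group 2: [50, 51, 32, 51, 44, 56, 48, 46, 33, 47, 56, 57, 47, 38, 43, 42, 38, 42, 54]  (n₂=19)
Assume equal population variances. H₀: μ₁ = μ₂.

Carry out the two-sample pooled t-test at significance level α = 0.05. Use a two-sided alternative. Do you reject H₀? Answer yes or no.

x̄₁=37.300, s₁=7.219, n₁=20
x̄₂=46.053, s₂=7.435, n₂=19
s_p² = [19·7.219² + 18·7.435²]/37 = 53.6526
SE = √(s_p²·(1/20+1/19)) = 2.3466
t = (37.300−46.053)/2.3466 = -3.7299
df = 37
p-value (two-sided) = 0.00064
At α=0.05: p < α → reject H₀

reject H₀: yes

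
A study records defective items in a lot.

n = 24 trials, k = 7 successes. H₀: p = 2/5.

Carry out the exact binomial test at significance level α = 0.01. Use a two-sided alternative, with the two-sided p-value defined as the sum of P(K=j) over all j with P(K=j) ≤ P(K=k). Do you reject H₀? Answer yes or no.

Exact binomial: n=24, k=7, p₀=2/5=0.4000
P(X=j) = C(n,j)·p₀^j·(1−p₀)^(n−j); p = Σ P(X=j) over j with P(X=j) ≤ P(X=7)
p-value (two-sided) = 0.30621
At α=0.01: p ≥ α → fail to reject H₀

reject H₀: no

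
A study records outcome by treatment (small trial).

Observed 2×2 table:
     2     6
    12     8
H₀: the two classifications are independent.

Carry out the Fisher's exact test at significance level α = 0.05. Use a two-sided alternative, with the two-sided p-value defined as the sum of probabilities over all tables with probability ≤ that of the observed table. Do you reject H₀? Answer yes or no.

reject H₀: no

Margins: r₁=8, r₂=20, c₁=14, c₂=14, n=28
p_obs = C(8,2)·C(20,12)/C(28,14); sum pmf over tables with pmf ≤ p_obs
p-value (two-sided) = 0.20870
At α=0.05: p ≥ α → fail to reject H₀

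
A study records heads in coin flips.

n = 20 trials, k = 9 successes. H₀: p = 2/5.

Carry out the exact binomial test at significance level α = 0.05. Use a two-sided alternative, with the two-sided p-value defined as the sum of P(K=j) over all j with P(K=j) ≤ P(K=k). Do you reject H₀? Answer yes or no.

Exact binomial: n=20, k=9, p₀=2/5=0.4000
P(X=j) = C(n,j)·p₀^j·(1−p₀)^(n−j); p = Σ P(X=j) over j with P(X=j) ≤ P(X=9)
p-value (two-sided) = 0.65441
At α=0.05: p ≥ α → fail to reject H₀

reject H₀: no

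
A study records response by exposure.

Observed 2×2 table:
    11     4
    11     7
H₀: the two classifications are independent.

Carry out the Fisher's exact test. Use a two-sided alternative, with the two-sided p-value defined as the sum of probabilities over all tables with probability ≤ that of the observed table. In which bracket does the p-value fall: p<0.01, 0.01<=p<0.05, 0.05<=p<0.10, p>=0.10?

p-value bracket: p>=0.10

Margins: r₁=15, r₂=18, c₁=22, c₂=11, n=33
p_obs = C(15,11)·C(18,11)/C(33,22); sum pmf over tables with pmf ≤ p_obs
p-value (two-sided) = 0.71195
→ bracket: p>=0.10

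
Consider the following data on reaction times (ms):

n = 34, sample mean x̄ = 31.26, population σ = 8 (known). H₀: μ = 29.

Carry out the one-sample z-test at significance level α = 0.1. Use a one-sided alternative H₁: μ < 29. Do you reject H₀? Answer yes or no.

SE = σ/√n = 8/√34 = 1.3720
z = (x̄−μ₀)/SE = (31.26−29)/1.3720 = 1.6472
p-value (one-sided, H₁ less) = 0.95025
At α=0.1: p ≥ α → fail to reject H₀

reject H₀: no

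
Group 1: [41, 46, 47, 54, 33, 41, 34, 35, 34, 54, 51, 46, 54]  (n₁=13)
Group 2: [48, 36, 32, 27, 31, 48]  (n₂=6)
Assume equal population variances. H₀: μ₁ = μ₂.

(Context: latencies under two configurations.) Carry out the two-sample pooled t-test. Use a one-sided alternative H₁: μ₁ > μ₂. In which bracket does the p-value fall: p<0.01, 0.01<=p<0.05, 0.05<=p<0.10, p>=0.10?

x̄₁=43.846, s₁=8.092, n₁=13
x̄₂=37.000, s₂=8.989, n₂=6
s_p² = [12·8.092² + 5·8.989²]/17 = 69.9819
SE = √(s_p²·(1/13+1/6)) = 4.1288
t = (43.846−37.000)/4.1288 = 1.6582
df = 17
p-value (one-sided, H₁ greater) = 0.05781
→ bracket: 0.05<=p<0.10

p-value bracket: 0.05<=p<0.10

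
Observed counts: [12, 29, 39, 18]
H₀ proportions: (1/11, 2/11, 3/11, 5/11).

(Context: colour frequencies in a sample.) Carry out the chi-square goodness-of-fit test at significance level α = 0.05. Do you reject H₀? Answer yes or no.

reject H₀: yes

n = 98; E_i = n·p_i = [8.91, 17.82, 26.73, 44.55]
χ² = (12−8.91)²/8.91 + (29−17.82)²/17.82 + (39−26.73)²/26.73 + (18−44.55)²/44.55 = 29.5439
df = 3
p-value (upper-tail) = 0.00000
At α=0.05: p < α → reject H₀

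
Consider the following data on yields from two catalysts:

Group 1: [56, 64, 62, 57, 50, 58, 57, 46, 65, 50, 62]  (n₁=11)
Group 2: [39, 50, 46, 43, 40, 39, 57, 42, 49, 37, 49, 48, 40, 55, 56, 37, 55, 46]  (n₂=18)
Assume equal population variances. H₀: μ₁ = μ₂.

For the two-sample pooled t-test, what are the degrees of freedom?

degrees of freedom = 27

df = n₁ + n₂ − 2 = 11 + 18 − 2 = 27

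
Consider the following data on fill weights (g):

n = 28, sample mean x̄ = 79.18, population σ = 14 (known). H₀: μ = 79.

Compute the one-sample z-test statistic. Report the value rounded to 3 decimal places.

SE = σ/√n = 14/√28 = 2.6458
z = (x̄−μ₀)/SE = (79.18−79)/2.6458 = 0.0680

test statistic = 0.068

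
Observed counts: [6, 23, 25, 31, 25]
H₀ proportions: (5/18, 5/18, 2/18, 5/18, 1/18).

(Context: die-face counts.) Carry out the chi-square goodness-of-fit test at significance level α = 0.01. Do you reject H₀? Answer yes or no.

n = 110; E_i = n·p_i = [30.56, 30.56, 12.22, 30.56, 6.11]
χ² = (6−30.56)²/30.56 + (23−30.56)²/30.56 + (25−12.22)²/12.22 + (31−30.56)²/30.56 + (25−6.11)²/6.11 = 93.3509
df = 4
p-value (upper-tail) = 0.00000
At α=0.01: p < α → reject H₀

reject H₀: yes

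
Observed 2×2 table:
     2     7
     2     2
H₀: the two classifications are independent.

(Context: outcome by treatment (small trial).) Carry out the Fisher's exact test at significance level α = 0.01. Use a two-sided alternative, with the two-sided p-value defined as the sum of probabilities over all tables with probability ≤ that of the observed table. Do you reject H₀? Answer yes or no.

reject H₀: no

Margins: r₁=9, r₂=4, c₁=4, c₂=9, n=13
p_obs = C(9,2)·C(4,2)/C(13,4); sum pmf over tables with pmf ≤ p_obs
p-value (two-sided) = 0.53007
At α=0.01: p ≥ α → fail to reject H₀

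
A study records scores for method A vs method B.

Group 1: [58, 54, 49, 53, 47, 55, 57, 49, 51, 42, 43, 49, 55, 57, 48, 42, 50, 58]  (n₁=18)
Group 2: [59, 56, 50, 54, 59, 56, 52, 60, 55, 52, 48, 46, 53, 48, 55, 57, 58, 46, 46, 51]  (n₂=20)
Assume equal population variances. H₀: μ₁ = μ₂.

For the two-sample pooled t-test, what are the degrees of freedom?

df = n₁ + n₂ − 2 = 18 + 20 − 2 = 36

degrees of freedom = 36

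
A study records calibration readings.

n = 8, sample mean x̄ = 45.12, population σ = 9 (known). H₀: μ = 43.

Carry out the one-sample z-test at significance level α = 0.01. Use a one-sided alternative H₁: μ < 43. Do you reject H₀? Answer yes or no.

SE = σ/√n = 9/√8 = 3.1820
z = (x̄−μ₀)/SE = (45.12−43)/3.1820 = 0.6663
p-value (one-sided, H₁ less) = 0.74737
At α=0.01: p ≥ α → fail to reject H₀

reject H₀: no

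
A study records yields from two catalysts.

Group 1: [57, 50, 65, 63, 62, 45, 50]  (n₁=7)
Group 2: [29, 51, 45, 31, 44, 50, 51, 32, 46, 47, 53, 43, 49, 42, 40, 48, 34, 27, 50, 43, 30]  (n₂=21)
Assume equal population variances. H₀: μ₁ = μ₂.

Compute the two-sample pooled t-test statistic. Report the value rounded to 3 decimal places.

test statistic = 3.883

x̄₁=56.000, s₁=7.746, n₁=7
x̄₂=42.143, s₂=8.302, n₂=21
s_p² = [6·7.746² + 20·8.302²]/26 = 66.8681
SE = √(s_p²·(1/7+1/21)) = 3.5689
t = (56.000−42.143)/3.5689 = 3.8828
df = 26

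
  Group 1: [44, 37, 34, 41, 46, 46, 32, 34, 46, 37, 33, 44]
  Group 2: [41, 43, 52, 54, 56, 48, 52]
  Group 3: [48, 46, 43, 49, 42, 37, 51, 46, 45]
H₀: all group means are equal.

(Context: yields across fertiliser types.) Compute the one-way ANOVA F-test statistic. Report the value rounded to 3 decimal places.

test statistic = 8.587

Group means [39.50, 49.43, 45.22], grand mean 43.821
SSB = Σnᵢ(x̄ᵢ−x̄)² = 461.837; SSW = ΣΣ(x−x̄ᵢ)² = 672.270
MSB = 461.837/2 = 230.9187; MSW = 672.270/25 = 26.8908
F = MSB/MSW = 8.5873
df = (2, 25)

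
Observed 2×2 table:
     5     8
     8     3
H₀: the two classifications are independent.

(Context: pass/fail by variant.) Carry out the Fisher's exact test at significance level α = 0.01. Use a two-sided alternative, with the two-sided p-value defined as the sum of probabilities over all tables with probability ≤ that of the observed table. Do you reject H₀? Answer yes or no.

Margins: r₁=13, r₂=11, c₁=13, c₂=11, n=24
p_obs = C(13,5)·C(11,8)/C(24,13); sum pmf over tables with pmf ≤ p_obs
p-value (two-sided) = 0.12280
At α=0.01: p ≥ α → fail to reject H₀

reject H₀: no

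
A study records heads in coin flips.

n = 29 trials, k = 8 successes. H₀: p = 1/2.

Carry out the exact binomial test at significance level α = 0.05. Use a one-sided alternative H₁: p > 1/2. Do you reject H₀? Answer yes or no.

reject H₀: no

Exact binomial: n=29, k=8, p₀=1/2=0.5000
P(X≥8) from Σ C(n,i)·p₀^i·(1−p₀)^(n−i)
p-value (one-sided, H₁ greater) = 0.99593
At α=0.05: p ≥ α → fail to reject H₀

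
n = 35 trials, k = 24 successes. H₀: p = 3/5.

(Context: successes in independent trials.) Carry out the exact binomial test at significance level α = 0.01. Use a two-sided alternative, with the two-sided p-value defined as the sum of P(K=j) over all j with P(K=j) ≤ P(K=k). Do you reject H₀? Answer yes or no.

reject H₀: no

Exact binomial: n=35, k=24, p₀=3/5=0.6000
P(X=j) = C(n,j)·p₀^j·(1−p₀)^(n−j); p = Σ P(X=j) over j with P(X=j) ≤ P(X=24)
p-value (two-sided) = 0.38866
At α=0.01: p ≥ α → fail to reject H₀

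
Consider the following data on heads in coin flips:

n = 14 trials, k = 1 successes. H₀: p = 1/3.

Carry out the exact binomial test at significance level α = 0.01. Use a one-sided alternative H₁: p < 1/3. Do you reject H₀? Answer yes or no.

reject H₀: no

Exact binomial: n=14, k=1, p₀=1/3=0.3333
P(X≤1) from Σ C(n,i)·p₀^i·(1−p₀)^(n−i)
p-value (one-sided, H₁ less) = 0.02740
At α=0.01: p ≥ α → fail to reject H₀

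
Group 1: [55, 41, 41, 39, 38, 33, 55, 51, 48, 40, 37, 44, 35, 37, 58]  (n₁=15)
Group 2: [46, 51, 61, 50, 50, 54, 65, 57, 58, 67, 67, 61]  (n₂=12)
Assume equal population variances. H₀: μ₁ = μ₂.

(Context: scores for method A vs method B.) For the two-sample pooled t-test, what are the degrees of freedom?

degrees of freedom = 25

df = n₁ + n₂ − 2 = 15 + 12 − 2 = 25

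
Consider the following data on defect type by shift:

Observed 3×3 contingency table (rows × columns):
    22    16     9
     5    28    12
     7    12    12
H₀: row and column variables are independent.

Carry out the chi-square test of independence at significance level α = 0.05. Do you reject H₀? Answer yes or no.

Row totals [47, 45, 31], col totals [34, 56, 33], n=123
χ² = (22−12.99)²/12.99 + (16−21.40)²/21.40 + (9−12.61)²/12.61 + (5−12.44)²/12.44 + (28−20.49)²/20.49 + (12−12.07)²/12.07 + (7−8.57)²/8.57 + (12−14.11)²/14.11 + (12−8.32)²/8.32 = 18.0797
df = 4
p-value (upper-tail) = 0.00119
At α=0.05: p < α → reject H₀

reject H₀: yes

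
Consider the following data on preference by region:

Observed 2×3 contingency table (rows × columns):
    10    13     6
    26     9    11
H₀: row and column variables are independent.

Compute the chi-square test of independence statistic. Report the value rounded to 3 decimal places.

test statistic = 5.751

Row totals [29, 46], col totals [36, 22, 17], n=75
χ² = (10−13.92)²/13.92 + (13−8.51)²/8.51 + (6−6.57)²/6.57 + (26−22.08)²/22.08 + (9−13.49)²/13.49 + (11−10.43)²/10.43 = 5.7511
df = 2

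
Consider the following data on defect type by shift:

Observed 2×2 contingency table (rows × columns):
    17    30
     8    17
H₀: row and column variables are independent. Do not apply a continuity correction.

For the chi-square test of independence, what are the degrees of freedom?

df = (r−1)(c−1) = (2−1)·(2−1) = 1

degrees of freedom = 1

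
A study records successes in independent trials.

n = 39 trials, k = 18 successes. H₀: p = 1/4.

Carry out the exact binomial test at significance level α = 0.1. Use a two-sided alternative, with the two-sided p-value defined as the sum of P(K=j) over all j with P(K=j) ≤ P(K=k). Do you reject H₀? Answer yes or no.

Exact binomial: n=39, k=18, p₀=1/4=0.2500
P(X=j) = C(n,j)·p₀^j·(1−p₀)^(n−j); p = Σ P(X=j) over j with P(X=j) ≤ P(X=18)
p-value (two-sided) = 0.00462
At α=0.1: p < α → reject H₀

reject H₀: yes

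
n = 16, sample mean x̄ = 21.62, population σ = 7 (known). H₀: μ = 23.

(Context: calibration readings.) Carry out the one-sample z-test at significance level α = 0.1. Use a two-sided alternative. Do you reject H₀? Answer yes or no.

SE = σ/√n = 7/√16 = 1.7500
z = (x̄−μ₀)/SE = (21.62−23)/1.7500 = -0.7886
p-value (two-sided) = 0.43036
At α=0.1: p ≥ α → fail to reject H₀

reject H₀: no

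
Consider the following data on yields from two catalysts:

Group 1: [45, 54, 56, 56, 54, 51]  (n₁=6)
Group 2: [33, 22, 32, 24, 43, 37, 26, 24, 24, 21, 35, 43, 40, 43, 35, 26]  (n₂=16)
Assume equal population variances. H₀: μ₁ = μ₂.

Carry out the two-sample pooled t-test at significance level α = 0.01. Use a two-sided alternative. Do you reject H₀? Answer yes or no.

x̄₁=52.667, s₁=4.179, n₁=6
x̄₂=31.750, s₂=7.979, n₂=16
s_p² = [5·4.179² + 15·7.979²]/20 = 52.1167
SE = √(s_p²·(1/6+1/16)) = 3.4559
t = (52.667−31.750)/3.4559 = 6.0524
df = 20
p-value (two-sided) = 0.00001
At α=0.01: p < α → reject H₀

reject H₀: yes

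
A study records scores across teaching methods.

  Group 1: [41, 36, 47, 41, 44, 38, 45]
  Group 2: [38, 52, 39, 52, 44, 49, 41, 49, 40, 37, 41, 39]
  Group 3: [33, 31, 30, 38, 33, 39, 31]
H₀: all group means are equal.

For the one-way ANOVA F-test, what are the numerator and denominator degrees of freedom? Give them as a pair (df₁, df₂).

degrees of freedom = [2, 23]

k = 3 groups, N = 26 total
df = (k−1, N−k) = (3−1, 26−3) = (2, 23)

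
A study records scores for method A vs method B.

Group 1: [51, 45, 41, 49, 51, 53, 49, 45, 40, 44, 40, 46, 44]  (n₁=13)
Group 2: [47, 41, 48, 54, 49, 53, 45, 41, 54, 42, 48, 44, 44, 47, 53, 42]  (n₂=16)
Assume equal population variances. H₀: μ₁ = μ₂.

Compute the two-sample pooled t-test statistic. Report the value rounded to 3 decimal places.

x̄₁=46.000, s₁=4.320, n₁=13
x̄₂=47.000, s₂=4.619, n₂=16
s_p² = [12·4.320² + 15·4.619²]/27 = 20.1481
SE = √(s_p²·(1/13+1/16)) = 1.6760
t = (46.000−47.000)/1.6760 = -0.5966
df = 27

test statistic = -0.597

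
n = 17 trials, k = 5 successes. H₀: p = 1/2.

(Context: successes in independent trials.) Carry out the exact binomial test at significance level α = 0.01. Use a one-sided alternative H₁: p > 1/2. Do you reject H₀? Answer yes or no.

reject H₀: no

Exact binomial: n=17, k=5, p₀=1/2=0.5000
P(X≥5) from Σ C(n,i)·p₀^i·(1−p₀)^(n−i)
p-value (one-sided, H₁ greater) = 0.97548
At α=0.01: p ≥ α → fail to reject H₀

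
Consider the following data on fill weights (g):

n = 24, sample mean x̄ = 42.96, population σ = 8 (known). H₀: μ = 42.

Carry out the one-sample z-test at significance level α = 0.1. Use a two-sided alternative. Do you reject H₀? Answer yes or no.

reject H₀: no

SE = σ/√n = 8/√24 = 1.6330
z = (x̄−μ₀)/SE = (42.96−42)/1.6330 = 0.5879
p-value (two-sided) = 0.55661
At α=0.1: p ≥ α → fail to reject H₀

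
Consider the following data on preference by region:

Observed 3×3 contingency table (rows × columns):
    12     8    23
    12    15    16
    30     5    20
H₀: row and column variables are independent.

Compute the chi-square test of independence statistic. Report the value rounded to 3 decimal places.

test statistic = 16.358

Row totals [43, 43, 55], col totals [54, 28, 59], n=141
χ² = (12−16.47)²/16.47 + (8−8.54)²/8.54 + (23−17.99)²/17.99 + (12−16.47)²/16.47 + (15−8.54)²/8.54 + (16−17.99)²/17.99 + (30−21.06)²/21.06 + (5−10.92)²/10.92 + (20−23.01)²/23.01 = 16.3582
df = 4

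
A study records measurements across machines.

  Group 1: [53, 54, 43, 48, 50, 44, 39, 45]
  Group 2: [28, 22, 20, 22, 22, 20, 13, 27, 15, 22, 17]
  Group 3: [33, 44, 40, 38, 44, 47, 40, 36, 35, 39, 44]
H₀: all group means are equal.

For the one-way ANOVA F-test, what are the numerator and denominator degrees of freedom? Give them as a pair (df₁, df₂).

k = 3 groups, N = 30 total
df = (k−1, N−k) = (3−1, 30−3) = (2, 27)

degrees of freedom = [2, 27]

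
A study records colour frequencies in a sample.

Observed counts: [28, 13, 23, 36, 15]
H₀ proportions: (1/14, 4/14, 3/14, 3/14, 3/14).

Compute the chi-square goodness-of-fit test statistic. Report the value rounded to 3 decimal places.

test statistic = 68.775

n = 115; E_i = n·p_i = [8.21, 32.86, 24.64, 24.64, 24.64]
χ² = (28−8.21)²/8.21 + (13−32.86)²/32.86 + (23−24.64)²/24.64 + (36−24.64)²/24.64 + (15−24.64)²/24.64 = 68.7754
df = 4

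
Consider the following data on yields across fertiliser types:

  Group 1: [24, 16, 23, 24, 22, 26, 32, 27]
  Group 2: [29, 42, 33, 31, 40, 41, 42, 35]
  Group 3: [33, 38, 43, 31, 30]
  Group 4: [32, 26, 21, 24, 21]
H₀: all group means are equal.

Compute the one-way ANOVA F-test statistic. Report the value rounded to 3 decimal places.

Group means [24.25, 36.62, 35.00, 24.80], grand mean 30.231
SSB = Σnᵢ(x̄ᵢ−x̄)² = 874.440; SSW = ΣΣ(x−x̄ᵢ)² = 540.175
MSB = 874.440/3 = 291.4801; MSW = 540.175/22 = 24.5534
F = MSB/MSW = 11.8713
df = (3, 22)

test statistic = 11.871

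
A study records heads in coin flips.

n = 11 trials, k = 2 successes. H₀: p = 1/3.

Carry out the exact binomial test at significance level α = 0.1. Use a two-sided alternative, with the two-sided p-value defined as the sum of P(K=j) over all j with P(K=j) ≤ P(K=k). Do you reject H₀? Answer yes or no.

Exact binomial: n=11, k=2, p₀=1/3=0.3333
P(X=j) = C(n,j)·p₀^j·(1−p₀)^(n−j); p = Σ P(X=j) over j with P(X=j) ≤ P(X=2)
p-value (two-sided) = 0.35620
At α=0.1: p ≥ α → fail to reject H₀

reject H₀: no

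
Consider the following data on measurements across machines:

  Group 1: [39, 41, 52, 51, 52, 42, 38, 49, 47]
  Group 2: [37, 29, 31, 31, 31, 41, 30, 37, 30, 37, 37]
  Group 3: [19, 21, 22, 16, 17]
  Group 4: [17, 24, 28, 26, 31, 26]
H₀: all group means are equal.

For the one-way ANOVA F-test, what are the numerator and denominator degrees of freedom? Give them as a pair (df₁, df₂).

degrees of freedom = [3, 27]

k = 4 groups, N = 31 total
df = (k−1, N−k) = (4−1, 31−4) = (3, 27)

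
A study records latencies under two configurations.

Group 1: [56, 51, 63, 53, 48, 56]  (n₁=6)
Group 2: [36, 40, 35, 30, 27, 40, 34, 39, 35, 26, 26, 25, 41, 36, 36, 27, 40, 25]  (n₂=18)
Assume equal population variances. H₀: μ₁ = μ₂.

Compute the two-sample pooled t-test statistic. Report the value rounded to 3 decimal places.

test statistic = 7.876

x̄₁=54.500, s₁=5.167, n₁=6
x̄₂=33.222, s₂=5.887, n₂=18
s_p² = [5·5.167² + 17·5.887²]/22 = 32.8460
SE = √(s_p²·(1/6+1/18)) = 2.7017
t = (54.500−33.222)/2.7017 = 7.8757
df = 22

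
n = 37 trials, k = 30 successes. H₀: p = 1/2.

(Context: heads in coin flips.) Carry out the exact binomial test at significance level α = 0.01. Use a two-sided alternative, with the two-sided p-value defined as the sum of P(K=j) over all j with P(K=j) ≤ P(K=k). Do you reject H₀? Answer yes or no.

Exact binomial: n=37, k=30, p₀=1/2=0.5000
P(X=j) = C(n,j)·p₀^j·(1−p₀)^(n−j); p = Σ P(X=j) over j with P(X=j) ≤ P(X=30)
p-value (two-sided) = 0.00019
At α=0.01: p < α → reject H₀

reject H₀: yes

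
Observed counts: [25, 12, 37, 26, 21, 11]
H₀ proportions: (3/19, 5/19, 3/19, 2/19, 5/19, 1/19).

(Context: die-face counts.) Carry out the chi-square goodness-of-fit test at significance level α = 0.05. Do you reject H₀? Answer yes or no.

reject H₀: yes

n = 132; E_i = n·p_i = [20.84, 34.74, 20.84, 13.89, 34.74, 6.95]
χ² = (25−20.84)²/20.84 + (12−34.74)²/34.74 + (37−20.84)²/20.84 + (26−13.89)²/13.89 + (21−34.74)²/34.74 + (11−6.95)²/6.95 = 46.5808
df = 5
p-value (upper-tail) = 0.00000
At α=0.05: p < α → reject H₀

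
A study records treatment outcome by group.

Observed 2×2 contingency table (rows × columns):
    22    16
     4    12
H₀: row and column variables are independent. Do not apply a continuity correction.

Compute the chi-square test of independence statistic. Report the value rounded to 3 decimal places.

test statistic = 4.880

Row totals [38, 16], col totals [26, 28], n=54
χ² = (22−18.30)²/18.30 + (16−19.70)²/19.70 + (4−7.70)²/7.70 + (12−8.30)²/8.30 = 4.8800
df = 1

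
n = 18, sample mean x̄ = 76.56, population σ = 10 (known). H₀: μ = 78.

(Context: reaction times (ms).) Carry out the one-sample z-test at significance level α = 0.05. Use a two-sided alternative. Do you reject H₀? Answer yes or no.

reject H₀: no

SE = σ/√n = 10/√18 = 2.3570
z = (x̄−μ₀)/SE = (76.56−78)/2.3570 = -0.6109
p-value (two-sided) = 0.54124
At α=0.05: p ≥ α → fail to reject H₀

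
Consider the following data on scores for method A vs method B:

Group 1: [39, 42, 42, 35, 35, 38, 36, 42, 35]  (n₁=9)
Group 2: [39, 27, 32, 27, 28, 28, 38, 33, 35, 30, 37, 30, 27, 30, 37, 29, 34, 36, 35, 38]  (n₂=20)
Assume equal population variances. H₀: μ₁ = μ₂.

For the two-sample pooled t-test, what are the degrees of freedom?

df = n₁ + n₂ − 2 = 9 + 20 − 2 = 27

degrees of freedom = 27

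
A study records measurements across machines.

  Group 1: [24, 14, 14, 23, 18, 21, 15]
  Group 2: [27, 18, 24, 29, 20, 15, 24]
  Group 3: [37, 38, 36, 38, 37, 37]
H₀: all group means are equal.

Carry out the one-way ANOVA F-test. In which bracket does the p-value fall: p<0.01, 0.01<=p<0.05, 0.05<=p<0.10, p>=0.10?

p-value bracket: p<0.01

Group means [18.43, 22.43, 37.17], grand mean 25.450
SSB = Σnᵢ(x̄ᵢ−x̄)² = 1232.688; SSW = ΣΣ(x−x̄ᵢ)² = 262.262
MSB = 1232.688/2 = 616.3440; MSW = 262.262/17 = 15.4272
F = MSB/MSW = 39.9519
df = (2, 17)
p-value (upper-tail) = 0.00000
→ bracket: p<0.01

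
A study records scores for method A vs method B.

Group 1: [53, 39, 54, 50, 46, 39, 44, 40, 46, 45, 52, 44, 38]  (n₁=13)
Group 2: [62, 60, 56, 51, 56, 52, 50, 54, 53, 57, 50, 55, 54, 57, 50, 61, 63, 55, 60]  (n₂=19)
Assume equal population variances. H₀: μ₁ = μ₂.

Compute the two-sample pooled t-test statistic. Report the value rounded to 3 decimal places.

x̄₁=45.385, s₁=5.531, n₁=13
x̄₂=55.579, s₂=4.141, n₂=19
s_p² = [12·5.531² + 18·4.141²]/30 = 22.5236
SE = √(s_p²·(1/13+1/19)) = 1.7082
t = (45.385−55.579)/1.7082 = -5.9678
df = 30

test statistic = -5.968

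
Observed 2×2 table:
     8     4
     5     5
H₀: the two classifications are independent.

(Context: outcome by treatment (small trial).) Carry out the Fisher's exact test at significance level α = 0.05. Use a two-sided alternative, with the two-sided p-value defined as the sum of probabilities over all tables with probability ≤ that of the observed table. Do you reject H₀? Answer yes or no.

Margins: r₁=12, r₂=10, c₁=13, c₂=9, n=22
p_obs = C(12,8)·C(10,5)/C(22,13); sum pmf over tables with pmf ≤ p_obs
p-value (two-sided) = 0.66563
At α=0.05: p ≥ α → fail to reject H₀

reject H₀: no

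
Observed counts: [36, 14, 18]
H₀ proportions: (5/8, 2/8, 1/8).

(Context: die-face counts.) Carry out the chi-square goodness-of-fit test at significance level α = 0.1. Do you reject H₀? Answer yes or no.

n = 68; E_i = n·p_i = [42.50, 17.00, 8.50]
χ² = (36−42.50)²/42.50 + (14−17.00)²/17.00 + (18−8.50)²/8.50 = 12.1412
df = 2
p-value (upper-tail) = 0.00231
At α=0.1: p < α → reject H₀

reject H₀: yes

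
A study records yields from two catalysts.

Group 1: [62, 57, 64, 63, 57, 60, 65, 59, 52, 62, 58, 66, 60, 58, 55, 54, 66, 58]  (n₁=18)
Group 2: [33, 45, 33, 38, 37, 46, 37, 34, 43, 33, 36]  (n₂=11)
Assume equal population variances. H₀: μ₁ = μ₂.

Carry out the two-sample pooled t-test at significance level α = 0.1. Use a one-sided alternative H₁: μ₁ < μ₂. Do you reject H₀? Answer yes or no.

reject H₀: no

x̄₁=59.778, s₁=4.095, n₁=18
x̄₂=37.727, s₂=4.839, n₂=11
s_p² = [17·4.095² + 10·4.839²]/27 = 19.2331
SE = √(s_p²·(1/18+1/11)) = 1.6784
t = (59.778−37.727)/1.6784 = 13.1380
df = 27
p-value (one-sided, H₁ less) = 1.00000
At α=0.1: p ≥ α → fail to reject H₀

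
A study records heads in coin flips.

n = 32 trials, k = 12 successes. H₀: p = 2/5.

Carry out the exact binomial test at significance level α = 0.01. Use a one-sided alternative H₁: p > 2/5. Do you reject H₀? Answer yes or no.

Exact binomial: n=32, k=12, p₀=2/5=0.4000
P(X≥12) from Σ C(n,i)·p₀^i·(1−p₀)^(n−i)
p-value (one-sided, H₁ greater) = 0.67670
At α=0.01: p ≥ α → fail to reject H₀

reject H₀: no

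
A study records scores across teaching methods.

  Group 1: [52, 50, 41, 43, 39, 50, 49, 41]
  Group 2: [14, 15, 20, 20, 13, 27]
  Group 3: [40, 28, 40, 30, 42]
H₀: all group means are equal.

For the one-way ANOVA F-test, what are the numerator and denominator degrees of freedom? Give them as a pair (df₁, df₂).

k = 3 groups, N = 19 total
df = (k−1, N−k) = (3−1, 19−3) = (2, 16)

degrees of freedom = [2, 16]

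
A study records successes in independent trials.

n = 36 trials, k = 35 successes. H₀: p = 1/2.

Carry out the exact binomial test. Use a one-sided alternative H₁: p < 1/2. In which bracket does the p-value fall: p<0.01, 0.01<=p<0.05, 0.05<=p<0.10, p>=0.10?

p-value bracket: p>=0.10

Exact binomial: n=36, k=35, p₀=1/2=0.5000
P(X≤35) from Σ C(n,i)·p₀^i·(1−p₀)^(n−i)
p-value (one-sided, H₁ less) = 1.00000
→ bracket: p>=0.10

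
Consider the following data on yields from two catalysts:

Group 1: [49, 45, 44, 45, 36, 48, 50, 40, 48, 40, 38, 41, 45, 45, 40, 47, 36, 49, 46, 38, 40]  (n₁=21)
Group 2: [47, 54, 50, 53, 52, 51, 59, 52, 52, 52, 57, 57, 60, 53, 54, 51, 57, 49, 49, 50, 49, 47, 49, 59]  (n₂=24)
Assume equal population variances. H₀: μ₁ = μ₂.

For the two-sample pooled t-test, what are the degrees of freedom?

df = n₁ + n₂ − 2 = 21 + 24 − 2 = 43

degrees of freedom = 43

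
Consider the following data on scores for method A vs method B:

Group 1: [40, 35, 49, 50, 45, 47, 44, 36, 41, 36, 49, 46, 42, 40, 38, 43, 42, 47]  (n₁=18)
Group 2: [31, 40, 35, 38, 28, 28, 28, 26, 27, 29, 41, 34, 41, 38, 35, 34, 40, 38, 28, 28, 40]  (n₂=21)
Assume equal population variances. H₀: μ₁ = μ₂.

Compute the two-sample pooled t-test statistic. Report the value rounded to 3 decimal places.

x̄₁=42.778, s₁=4.710, n₁=18
x̄₂=33.667, s₂=5.388, n₂=21
s_p² = [17·4.710² + 20·5.388²]/37 = 25.8859
SE = √(s_p²·(1/18+1/21)) = 1.6342
t = (42.778−33.667)/1.6342 = 5.5751
df = 37

test statistic = 5.575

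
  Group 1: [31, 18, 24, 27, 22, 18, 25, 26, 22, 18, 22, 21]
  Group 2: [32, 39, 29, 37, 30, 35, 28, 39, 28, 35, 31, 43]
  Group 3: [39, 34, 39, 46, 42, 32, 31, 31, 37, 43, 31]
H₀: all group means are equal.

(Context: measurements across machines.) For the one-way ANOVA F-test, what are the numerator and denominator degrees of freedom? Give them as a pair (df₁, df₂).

degrees of freedom = [2, 32]

k = 3 groups, N = 35 total
df = (k−1, N−k) = (3−1, 35−3) = (2, 32)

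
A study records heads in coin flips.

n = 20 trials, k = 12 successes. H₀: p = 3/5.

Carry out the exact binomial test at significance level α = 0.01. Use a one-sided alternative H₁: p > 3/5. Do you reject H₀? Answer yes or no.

Exact binomial: n=20, k=12, p₀=3/5=0.6000
P(X≥12) from Σ C(n,i)·p₀^i·(1−p₀)^(n−i)
p-value (one-sided, H₁ greater) = 0.59560
At α=0.01: p ≥ α → fail to reject H₀

reject H₀: no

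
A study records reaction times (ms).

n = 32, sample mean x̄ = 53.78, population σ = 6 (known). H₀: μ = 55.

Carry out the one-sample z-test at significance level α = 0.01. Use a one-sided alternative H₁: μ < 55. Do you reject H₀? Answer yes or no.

SE = σ/√n = 6/√32 = 1.0607
z = (x̄−μ₀)/SE = (53.78−55)/1.0607 = -1.1502
p-value (one-sided, H₁ less) = 0.12503
At α=0.01: p ≥ α → fail to reject H₀

reject H₀: no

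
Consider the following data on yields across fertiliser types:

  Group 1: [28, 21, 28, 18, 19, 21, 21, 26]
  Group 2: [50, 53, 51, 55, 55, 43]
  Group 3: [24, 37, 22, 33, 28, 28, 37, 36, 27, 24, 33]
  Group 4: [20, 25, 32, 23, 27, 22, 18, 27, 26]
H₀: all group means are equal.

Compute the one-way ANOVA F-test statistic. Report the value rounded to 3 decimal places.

test statistic = 51.208

Group means [22.75, 51.17, 29.91, 24.44], grand mean 30.529
SSB = Σnᵢ(x̄ᵢ−x̄)² = 3377.006; SSW = ΣΣ(x−x̄ᵢ)² = 659.465
MSB = 3377.006/3 = 1125.6686; MSW = 659.465/30 = 21.9822
F = MSB/MSW = 51.2083
df = (3, 30)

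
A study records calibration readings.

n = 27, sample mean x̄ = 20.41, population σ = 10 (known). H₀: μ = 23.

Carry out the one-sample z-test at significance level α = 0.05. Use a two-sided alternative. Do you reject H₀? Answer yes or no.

SE = σ/√n = 10/√27 = 1.9245
z = (x̄−μ₀)/SE = (20.41−23)/1.9245 = -1.3458
p-value (two-sided) = 0.17837
At α=0.05: p ≥ α → fail to reject H₀

reject H₀: no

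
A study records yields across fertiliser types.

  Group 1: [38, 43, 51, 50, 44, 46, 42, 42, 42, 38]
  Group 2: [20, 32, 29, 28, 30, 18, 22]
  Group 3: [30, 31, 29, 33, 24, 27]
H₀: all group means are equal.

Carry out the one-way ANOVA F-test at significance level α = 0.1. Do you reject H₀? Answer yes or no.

Group means [43.60, 25.57, 29.00], grand mean 34.304
SSB = Σnᵢ(x̄ᵢ−x̄)² = 1566.755; SSW = ΣΣ(x−x̄ᵢ)² = 402.114
MSB = 1566.755/2 = 783.3776; MSW = 402.114/20 = 20.1057
F = MSB/MSW = 38.9629
df = (2, 20)
p-value (upper-tail) = 0.00000
At α=0.1: p < α → reject H₀

reject H₀: yes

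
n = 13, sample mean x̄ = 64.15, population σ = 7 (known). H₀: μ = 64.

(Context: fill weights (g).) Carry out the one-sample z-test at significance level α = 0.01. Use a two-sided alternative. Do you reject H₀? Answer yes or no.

reject H₀: no

SE = σ/√n = 7/√13 = 1.9415
z = (x̄−μ₀)/SE = (64.15−64)/1.9415 = 0.0773
p-value (two-sided) = 0.93842
At α=0.01: p ≥ α → fail to reject H₀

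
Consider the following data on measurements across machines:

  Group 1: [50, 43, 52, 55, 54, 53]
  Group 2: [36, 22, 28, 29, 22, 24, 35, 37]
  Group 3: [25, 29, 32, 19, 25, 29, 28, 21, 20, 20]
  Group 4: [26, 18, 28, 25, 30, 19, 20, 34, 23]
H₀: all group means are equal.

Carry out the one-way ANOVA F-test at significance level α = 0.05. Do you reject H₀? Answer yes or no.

reject H₀: yes

Group means [51.17, 29.12, 24.80, 24.78], grand mean 30.636
SSB = Σnᵢ(x̄ᵢ−x̄)² = 3196.772; SSW = ΣΣ(x−x̄ᵢ)² = 788.864
MSB = 3196.772/3 = 1065.5908; MSW = 788.864/29 = 27.2022
F = MSB/MSW = 39.1730
df = (3, 29)
p-value (upper-tail) = 0.00000
At α=0.05: p < α → reject H₀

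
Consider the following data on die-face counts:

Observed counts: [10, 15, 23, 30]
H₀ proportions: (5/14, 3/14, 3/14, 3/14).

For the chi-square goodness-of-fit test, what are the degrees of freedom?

degrees of freedom = 3

df = k − 1 = 4 − 1 = 3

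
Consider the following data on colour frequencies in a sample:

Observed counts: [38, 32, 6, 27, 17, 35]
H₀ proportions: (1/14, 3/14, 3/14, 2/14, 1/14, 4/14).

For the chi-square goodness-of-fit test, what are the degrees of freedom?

df = k − 1 = 6 − 1 = 5

degrees of freedom = 5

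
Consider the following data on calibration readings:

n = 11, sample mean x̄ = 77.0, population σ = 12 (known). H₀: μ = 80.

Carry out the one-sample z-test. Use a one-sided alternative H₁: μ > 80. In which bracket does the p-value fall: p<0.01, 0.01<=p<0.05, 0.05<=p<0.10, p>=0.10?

p-value bracket: p>=0.10

SE = σ/√n = 12/√11 = 3.6181
z = (x̄−μ₀)/SE = (77.0−80)/3.6181 = -0.8292
p-value (one-sided, H₁ greater) = 0.79649
→ bracket: p>=0.10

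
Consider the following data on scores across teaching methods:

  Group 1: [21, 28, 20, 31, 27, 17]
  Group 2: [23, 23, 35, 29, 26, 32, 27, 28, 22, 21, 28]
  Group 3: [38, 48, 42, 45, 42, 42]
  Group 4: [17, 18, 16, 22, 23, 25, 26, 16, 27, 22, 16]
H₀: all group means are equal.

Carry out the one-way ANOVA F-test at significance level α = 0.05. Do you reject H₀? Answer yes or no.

reject H₀: yes

Group means [24.00, 26.73, 42.83, 20.73], grand mean 27.147
SSB = Σnᵢ(x̄ᵢ−x̄)² = 1991.068; SSW = ΣΣ(x−x̄ᵢ)² = 575.197
MSB = 1991.068/3 = 663.6892; MSW = 575.197/30 = 19.1732
F = MSB/MSW = 34.6154
df = (3, 30)
p-value (upper-tail) = 0.00000
At α=0.05: p < α → reject H₀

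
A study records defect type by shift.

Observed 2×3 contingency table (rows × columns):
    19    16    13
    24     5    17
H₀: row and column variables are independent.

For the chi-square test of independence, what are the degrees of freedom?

degrees of freedom = 2

df = (r−1)(c−1) = (2−1)·(3−1) = 2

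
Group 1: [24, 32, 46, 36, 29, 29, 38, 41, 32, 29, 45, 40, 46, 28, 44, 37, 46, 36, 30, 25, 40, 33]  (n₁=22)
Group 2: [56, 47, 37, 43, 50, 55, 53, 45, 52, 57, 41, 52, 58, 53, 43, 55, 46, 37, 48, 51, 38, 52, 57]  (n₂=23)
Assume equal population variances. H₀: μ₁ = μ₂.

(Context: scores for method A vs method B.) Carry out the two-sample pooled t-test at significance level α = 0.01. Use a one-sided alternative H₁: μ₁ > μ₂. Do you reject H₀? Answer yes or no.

x̄₁=35.727, s₁=7.099, n₁=22
x̄₂=48.957, s₂=6.637, n₂=23
s_p² = [21·7.099² + 22·6.637²]/43 = 47.1470
SE = √(s_p²·(1/22+1/23)) = 2.0477
t = (35.727−48.957)/2.0477 = -6.4607
df = 43
p-value (one-sided, H₁ greater) = 1.00000
At α=0.01: p ≥ α → fail to reject H₀

reject H₀: no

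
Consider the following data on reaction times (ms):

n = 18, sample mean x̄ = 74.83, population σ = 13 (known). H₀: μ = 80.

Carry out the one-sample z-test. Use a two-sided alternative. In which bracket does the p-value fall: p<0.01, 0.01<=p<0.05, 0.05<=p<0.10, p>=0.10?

p-value bracket: 0.05<=p<0.10

SE = σ/√n = 13/√18 = 3.0641
z = (x̄−μ₀)/SE = (74.83−80)/3.0641 = -1.6873
p-value (two-sided) = 0.09155
→ bracket: 0.05<=p<0.10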